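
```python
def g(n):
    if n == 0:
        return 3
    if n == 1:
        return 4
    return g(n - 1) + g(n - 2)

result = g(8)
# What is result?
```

Build up from base cases: g(0)=3, g(1)=4, g(2)=7, g(3)=11, g(4)=18, g(5)=29, g(6)=47, ..., g(8)=123

Answer: 123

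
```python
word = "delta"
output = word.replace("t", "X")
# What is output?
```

Trace:
`word = "delta"` → word = 'delta'
`output = word.replace("t", "X")` → output = 'delXa'
So output = 'delXa'

Answer: 'delXa'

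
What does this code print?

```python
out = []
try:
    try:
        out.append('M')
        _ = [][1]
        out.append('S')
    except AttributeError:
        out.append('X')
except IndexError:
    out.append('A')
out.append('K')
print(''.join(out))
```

Execution trace: 'M' (try body) → 'A' (outer except IndexError) → 'K' (after the try/except). Output: MAK

Answer: MAK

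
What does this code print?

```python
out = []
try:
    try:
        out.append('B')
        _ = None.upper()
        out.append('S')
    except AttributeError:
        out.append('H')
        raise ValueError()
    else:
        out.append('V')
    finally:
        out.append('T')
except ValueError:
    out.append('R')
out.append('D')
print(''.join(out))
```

Execution trace: 'B' (inner try body) → 'H' (inner except AttributeError) → 'T' (inner finally) → 'R' (outer except ValueError) → 'D' (after the try/except). Output: BHTRD

Answer: BHTRD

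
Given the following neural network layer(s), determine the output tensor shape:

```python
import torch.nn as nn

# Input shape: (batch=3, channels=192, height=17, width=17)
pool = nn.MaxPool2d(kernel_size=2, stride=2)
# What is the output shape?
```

Input: (3, 192, 17, 17) -> Output: (3, 192, 8, 8)

Answer: (3, 192, 8, 8)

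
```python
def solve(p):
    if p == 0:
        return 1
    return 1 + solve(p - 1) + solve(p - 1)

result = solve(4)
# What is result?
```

solve(p) = 1 + 2·solve(p-1), solve(0)=1. Closed form: (1+1)·2^4 - 1 = 31.

Answer: 31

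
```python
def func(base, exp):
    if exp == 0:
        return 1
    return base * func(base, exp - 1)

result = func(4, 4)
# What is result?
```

func(4, 4) = 4 * 4 * 4 * 4 = 256

Answer: 256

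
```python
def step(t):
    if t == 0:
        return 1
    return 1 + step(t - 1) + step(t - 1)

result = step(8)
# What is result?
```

step(t) = 1 + 2·step(t-1), step(0)=1. Closed form: (1+1)·2^8 - 1 = 511.

Answer: 511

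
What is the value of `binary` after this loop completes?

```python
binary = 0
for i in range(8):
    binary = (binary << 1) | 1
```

Build 8 consecutive 1-bits: 0b11111111
`binary` takes the values: 0 → 1 → 3 → 7 → 15 → 31 → 63 → 127 → 255

Answer: 255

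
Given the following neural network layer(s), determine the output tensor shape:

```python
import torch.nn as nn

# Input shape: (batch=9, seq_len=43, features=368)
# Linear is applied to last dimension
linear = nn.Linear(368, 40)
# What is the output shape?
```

Input: (9, 43, 368) -> Output: (9, 43, 40)

Answer: (9, 43, 40)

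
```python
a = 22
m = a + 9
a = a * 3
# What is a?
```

Trace:
`a = 22` → a = 22
`m = a + 9` → m = 31
`a = a * 3` → a = 66
So a = 66

Answer: 66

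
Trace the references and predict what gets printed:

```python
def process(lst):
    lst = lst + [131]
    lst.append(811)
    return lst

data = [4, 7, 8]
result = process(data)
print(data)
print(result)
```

Key concept: rebinding parameter vs mutation.
Step by step:
`data = [4, 7, 8]` → data = [4, 7, 8]
`result = process(data)` → result = [4, 7, 8, 131, 811]
`print(data)` → prints [4, 7, 8]
`print(result)` → prints [4, 7, 8, 131, 811]

Answer:
[4, 7, 8]
[4, 7, 8, 131, 811]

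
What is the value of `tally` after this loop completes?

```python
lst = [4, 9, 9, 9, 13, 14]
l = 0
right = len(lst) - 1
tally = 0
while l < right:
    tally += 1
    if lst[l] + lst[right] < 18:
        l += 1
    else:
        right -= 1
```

Steps to find pair summing to 18
`tally` takes the values: 0 → 1 → 2 → 3 → 4 → 5

Answer: 5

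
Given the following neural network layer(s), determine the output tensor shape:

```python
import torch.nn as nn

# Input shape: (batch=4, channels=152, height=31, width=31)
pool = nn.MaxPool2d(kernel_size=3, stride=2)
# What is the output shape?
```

Input: (4, 152, 31, 31) -> Output: (4, 152, 15, 15)

Answer: (4, 152, 15, 15)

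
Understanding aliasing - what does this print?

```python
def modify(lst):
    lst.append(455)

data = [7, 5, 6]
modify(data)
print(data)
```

Key concept: function modifies passed list.
Step by step:
`data = [7, 5, 6]` → data = [7, 5, 6]
`modify(data)` → data = [7, 5, 6, 455]
`print(data)` → prints [7, 5, 6, 455]

Answer: [7, 5, 6, 455]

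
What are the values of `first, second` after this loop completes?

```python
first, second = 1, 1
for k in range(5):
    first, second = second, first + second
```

Fibonacci: after 5 iterations
`first, second` takes the values: (1, 1) → (1, 2) → (2, 3) → (3, 5) → (5, 8) → (8, 13)

Answer: 8, 13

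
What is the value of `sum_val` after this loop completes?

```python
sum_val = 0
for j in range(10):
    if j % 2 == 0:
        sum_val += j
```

Sum of even numbers 0 to 9
`sum_val` takes the values: 0 → 2 → 6 → 12 → 20

Answer: 20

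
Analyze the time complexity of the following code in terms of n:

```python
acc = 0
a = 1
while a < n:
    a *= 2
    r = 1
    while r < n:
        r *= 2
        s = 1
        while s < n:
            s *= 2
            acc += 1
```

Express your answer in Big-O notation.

Each loop level contributes: log n × log n × log n. Multiplying the contributions gives O(log^3 n).

Answer: O(log^3 n)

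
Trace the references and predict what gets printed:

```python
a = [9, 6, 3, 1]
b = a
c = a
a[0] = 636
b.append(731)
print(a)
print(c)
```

Key concept: multiple aliases.
Step by step:
`a = [9, 6, 3, 1]` → a = [9, 6, 3, 1]
`b = a` → b = [9, 6, 3, 1] (same object as a)
`c = a` → c = [9, 6, 3, 1] (same object as a, b)
`a[0] = 636` → a = [636, 6, 3, 1] (same object as b, c); b = [636, 6, 3, 1] (same object as a, c); c = [636, 6, 3, 1] (same object as a, b)
`b.append(731)` → a = [636, 6, 3, 1, 731] (same object as b, c); b = [636, 6, 3, 1, 731] (same object as a, c); c = [636, 6, 3, 1, 731] (same object as a, b)
`print(a)` → prints [636, 6, 3, 1, 731]
`print(c)` → prints [636, 6, 3, 1, 731]

Answer:
[636, 6, 3, 1, 731]
[636, 6, 3, 1, 731]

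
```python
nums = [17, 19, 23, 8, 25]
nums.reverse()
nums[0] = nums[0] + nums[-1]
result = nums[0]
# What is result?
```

Trace:
`nums = [17, 19, 23, 8, 25]` → nums = [17, 19, 23, 8, 25]
`nums.reverse()` → nums = [25, 8, 23, 19, 17]
`nums[0] = nums[0] + nums[-1]` → nums = [42, 8, 23, 19, 17]
`result = nums[0]` → result = 42
So result = 42

Answer: 42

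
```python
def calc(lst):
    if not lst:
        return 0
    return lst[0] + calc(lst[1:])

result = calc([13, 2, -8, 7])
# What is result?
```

13 + 2 + (-8) + 7 + 0 = 14

Answer: 14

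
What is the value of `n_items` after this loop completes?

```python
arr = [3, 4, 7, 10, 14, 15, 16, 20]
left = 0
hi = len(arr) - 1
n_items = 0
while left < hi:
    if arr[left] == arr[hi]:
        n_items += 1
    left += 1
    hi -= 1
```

Count matching pairs from ends
`n_items` takes the values: 0

Answer: 0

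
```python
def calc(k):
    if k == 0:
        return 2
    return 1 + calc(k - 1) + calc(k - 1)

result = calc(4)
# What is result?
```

calc(k) = 1 + 2·calc(k-1), calc(0)=2. Closed form: (2+1)·2^4 - 1 = 47.

Answer: 47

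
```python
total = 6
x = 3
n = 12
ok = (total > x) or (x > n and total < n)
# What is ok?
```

Trace:
`total = 6` → total = 6
`x = 3` → x = 3
`n = 12` → n = 12
`ok = (total > x) or (x > n and total < n)` → ok = True
So ok = True

Answer: True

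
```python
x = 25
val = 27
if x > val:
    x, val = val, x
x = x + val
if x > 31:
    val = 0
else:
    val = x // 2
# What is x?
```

Trace:
`x = 25` → x = 25
`val = 27` → val = 27
`if x > val: ...` → x > val is False → no variable changes
`x = x + val` → x = 52
`if x > 31: ...` → x > 31 is True → val = 0
So x = 52

Answer: 52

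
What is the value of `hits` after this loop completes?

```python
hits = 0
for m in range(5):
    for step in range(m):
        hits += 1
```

Triangle number: 0+1+2+...+4
`hits` takes the values: 0 → 1 → 2 → 3 → 4 → 5 → 6 → 7 → 8 → 9 → 10

Answer: 10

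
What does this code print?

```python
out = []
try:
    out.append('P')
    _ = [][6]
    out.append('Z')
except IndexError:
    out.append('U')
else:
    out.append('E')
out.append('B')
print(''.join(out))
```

Execution trace: 'P' (try body) → 'U' (except IndexError) → 'B' (after the try/except). Output: PUB

Answer: PUB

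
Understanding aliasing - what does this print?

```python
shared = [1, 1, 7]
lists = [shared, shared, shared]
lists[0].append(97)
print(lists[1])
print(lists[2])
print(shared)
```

Key concept: list of same reference.
Step by step:
`shared = [1, 1, 7]` → shared = [1, 1, 7]
`lists = [shared, shared, shared]` → lists = [[1, 1, 7], [1, 1, 7], [1, 1, 7]]
`lists[0].append(97)` → shared = [1, 1, 7, 97]; lists = [[1, 1, 7, 97], [1, 1, 7, 97], [1, 1, 7, 97]]
`print(lists[1])` → prints [1, 1, 7, 97]
`print(lists[2])` → prints [1, 1, 7, 97]
`print(shared)` → prints [1, 1, 7, 97]

Answer:
[1, 1, 7, 97]
[1, 1, 7, 97]
[1, 1, 7, 97]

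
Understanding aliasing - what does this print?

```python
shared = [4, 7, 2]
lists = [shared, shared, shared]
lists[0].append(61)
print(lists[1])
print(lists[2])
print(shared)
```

Key concept: list of same reference.
Step by step:
`shared = [4, 7, 2]` → shared = [4, 7, 2]
`lists = [shared, shared, shared]` → lists = [[4, 7, 2], [4, 7, 2], [4, 7, 2]]
`lists[0].append(61)` → shared = [4, 7, 2, 61]; lists = [[4, 7, 2, 61], [4, 7, 2, 61], [4, 7, 2, 61]]
`print(lists[1])` → prints [4, 7, 2, 61]
`print(lists[2])` → prints [4, 7, 2, 61]
`print(shared)` → prints [4, 7, 2, 61]

Answer:
[4, 7, 2, 61]
[4, 7, 2, 61]
[4, 7, 2, 61]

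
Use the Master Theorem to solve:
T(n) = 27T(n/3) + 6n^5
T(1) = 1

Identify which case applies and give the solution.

a=27, b=3, f(n)=6n^5. log_3(27) = 3. Since c=5 > 3 and the regularity condition holds (27(n/3)^5 = (27/3^5)n^5 with 27/3^5 < 1), Case 3 applies: T(n) = Θ(f(n)) = O(n^5).

Answer: O(n^5) - Case 3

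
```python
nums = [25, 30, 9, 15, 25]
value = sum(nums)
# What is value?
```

Trace:
`nums = [25, 30, 9, 15, 25]` → nums = [25, 30, 9, 15, 25]
`value = sum(nums)` → value = 104
So value = 104

Answer: 104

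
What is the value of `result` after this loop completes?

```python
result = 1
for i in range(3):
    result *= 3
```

3^3 = 27
`result` takes the values: 1 → 3 → 9 → 27

Answer: 27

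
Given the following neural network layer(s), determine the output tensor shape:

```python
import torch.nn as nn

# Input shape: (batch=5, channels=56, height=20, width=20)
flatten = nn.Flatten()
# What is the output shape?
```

Input: (5, 56, 20, 20) -> Output: (5, 22400)

Answer: (5, 22400)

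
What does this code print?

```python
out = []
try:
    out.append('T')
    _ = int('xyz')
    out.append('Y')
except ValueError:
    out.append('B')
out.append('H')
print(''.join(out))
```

Execution trace: 'T' (try body) → 'B' (except ValueError) → 'H' (after the try/except). Output: TBH

Answer: TBH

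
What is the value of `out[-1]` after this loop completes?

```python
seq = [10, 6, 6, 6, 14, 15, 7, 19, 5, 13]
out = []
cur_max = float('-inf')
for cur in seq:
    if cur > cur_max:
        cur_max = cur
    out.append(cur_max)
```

Running max ends at 19
`out` takes the values: [] → [10] → [10, 10] → [10, 10, 10] → [10, 10, 10, 10] → [10, 10, 10, 10, 14] → [10, 10, 10, 10, 14, 15] → [10, 10, 10, 10, 14, 15, 15] → [10, 10, 10, 10, 14, 15, 15, 19] → [10, 10, 10, 10, 14, 15, 15, 19, 19] → [10, 10, 10, 10, 14, 15, 15, 19, 19, 19]
So `out[-1]` = 19

Answer: 19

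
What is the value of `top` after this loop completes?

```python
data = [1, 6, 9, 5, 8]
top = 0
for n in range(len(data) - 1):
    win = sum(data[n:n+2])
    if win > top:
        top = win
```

Max sum of 2-element window in [1, 6, 9, 5, 8]
`top` takes the values: 0 → 7 → 15

Answer: 15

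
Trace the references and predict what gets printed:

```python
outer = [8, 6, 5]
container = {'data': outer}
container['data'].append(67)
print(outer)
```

Key concept: dict holds reference to list.
Step by step:
`outer = [8, 6, 5]` → outer = [8, 6, 5]
`container = {'data': outer}` → container = {'data': [8, 6, 5]}
`container['data'].append(67)` → outer = [8, 6, 5, 67]; container = {'data': [8, 6, 5, 67]}
`print(outer)` → prints [8, 6, 5, 67]

Answer: [8, 6, 5, 67]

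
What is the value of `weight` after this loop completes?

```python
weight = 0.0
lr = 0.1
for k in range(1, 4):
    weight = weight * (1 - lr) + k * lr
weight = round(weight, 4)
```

Moving average with lr=0.1
`weight` takes the values: 0.0 → 0.1 → 0.29 → 0.561

Answer: 0.561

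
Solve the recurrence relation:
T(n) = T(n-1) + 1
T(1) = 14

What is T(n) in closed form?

Unrolling: T(n) = T(1) + 1·(n-1) = 14 + 1(n-1) = n + 13.

Answer: T(n) = n + 13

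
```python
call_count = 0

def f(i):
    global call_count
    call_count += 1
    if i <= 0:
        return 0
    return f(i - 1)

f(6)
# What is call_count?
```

Linear recursion stepping by 1: 7 calls from i=6 down to ≤0.

Answer: 7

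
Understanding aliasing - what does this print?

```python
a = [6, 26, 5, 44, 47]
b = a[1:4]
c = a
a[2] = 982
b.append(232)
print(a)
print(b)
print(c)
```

Key concept: slice vs alias.
Step by step:
`a = [6, 26, 5, 44, 47]` → a = [6, 26, 5, 44, 47]
`b = a[1:4]` → b = [26, 5, 44]
`c = a` → c = [6, 26, 5, 44, 47] (same object as a)
`a[2] = 982` → a = [6, 26, 982, 44, 47] (same object as c); c = [6, 26, 982, 44, 47] (same object as a)
`b.append(232)` → b = [26, 5, 44, 232]
`print(a)` → prints [6, 26, 982, 44, 47]
`print(b)` → prints [26, 5, 44, 232]
`print(c)` → prints [6, 26, 982, 44, 47]

Answer:
[6, 26, 982, 44, 47]
[26, 5, 44, 232]
[6, 26, 982, 44, 47]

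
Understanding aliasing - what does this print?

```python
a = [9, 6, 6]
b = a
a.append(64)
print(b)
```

Key concept: basic list aliasing.
Step by step:
`a = [9, 6, 6]` → a = [9, 6, 6]
`b = a` → b = [9, 6, 6] (same object as a)
`a.append(64)` → a = [9, 6, 6, 64] (same object as b); b = [9, 6, 6, 64] (same object as a)
`print(b)` → prints [9, 6, 6, 64]

Answer: [9, 6, 6, 64]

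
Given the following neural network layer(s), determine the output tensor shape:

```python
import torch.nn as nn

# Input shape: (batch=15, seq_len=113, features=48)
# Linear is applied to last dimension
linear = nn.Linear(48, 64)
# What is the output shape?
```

Input: (15, 113, 48) -> Output: (15, 113, 64)

Answer: (15, 113, 64)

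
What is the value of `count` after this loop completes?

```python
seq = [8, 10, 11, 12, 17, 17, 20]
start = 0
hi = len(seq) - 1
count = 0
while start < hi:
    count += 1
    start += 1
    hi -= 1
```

Iterations until pointers meet (list length 7)
`count` takes the values: 0 → 1 → 2 → 3

Answer: 3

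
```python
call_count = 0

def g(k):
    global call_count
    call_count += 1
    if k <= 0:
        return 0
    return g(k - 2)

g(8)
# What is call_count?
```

Linear recursion stepping by 2: 5 calls from k=8 down to ≤0.

Answer: 5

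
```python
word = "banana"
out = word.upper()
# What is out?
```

Trace:
`word = "banana"` → word = 'banana'
`out = word.upper()` → out = 'BANANA'
So out = 'BANANA'

Answer: 'BANANA'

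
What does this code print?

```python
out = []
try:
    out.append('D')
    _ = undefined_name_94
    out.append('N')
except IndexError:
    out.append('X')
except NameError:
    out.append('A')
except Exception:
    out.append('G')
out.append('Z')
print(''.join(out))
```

Execution trace: 'D' (try body) → 'A' (except NameError) → 'Z' (after the try/except). Output: DAZ

Answer: DAZ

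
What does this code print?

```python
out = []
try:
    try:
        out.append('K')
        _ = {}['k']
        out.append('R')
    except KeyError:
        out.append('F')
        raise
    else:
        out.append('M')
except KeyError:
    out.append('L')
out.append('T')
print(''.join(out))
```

Execution trace: 'K' (inner try body) → 'F' (inner except KeyError) → 'L' (outer except KeyError) → 'T' (after the try/except). Output: KFLT

Answer: KFLT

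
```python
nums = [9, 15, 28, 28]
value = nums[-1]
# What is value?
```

Trace:
`nums = [9, 15, 28, 28]` → nums = [9, 15, 28, 28]
`value = nums[-1]` → value = 28
So value = 28

Answer: 28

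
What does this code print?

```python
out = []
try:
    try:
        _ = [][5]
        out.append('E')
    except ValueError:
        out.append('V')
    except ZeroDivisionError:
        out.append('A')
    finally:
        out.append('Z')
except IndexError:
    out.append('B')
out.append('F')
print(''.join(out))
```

Execution trace: 'Z' (finally) → 'B' (outer except IndexError) → 'F' (after the try/except). Output: ZBF

Answer: ZBF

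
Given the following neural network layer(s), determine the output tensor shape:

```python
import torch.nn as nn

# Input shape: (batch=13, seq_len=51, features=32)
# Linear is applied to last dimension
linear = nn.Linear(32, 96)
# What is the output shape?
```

Input: (13, 51, 32) -> Output: (13, 51, 96)

Answer: (13, 51, 96)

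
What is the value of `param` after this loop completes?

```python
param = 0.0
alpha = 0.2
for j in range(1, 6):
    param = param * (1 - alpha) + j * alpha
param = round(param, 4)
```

Moving average with lr=0.2
`param` takes the values: 0.0 → 0.2 → 0.56 → 1.048 → 1.6384 → 2.31072 → 2.3107

Answer: 2.3107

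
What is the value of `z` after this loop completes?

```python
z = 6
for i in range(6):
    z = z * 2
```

Multiply by 2, 6 times: 6 * 2^6 = 384
`z` takes the values: 6 → 12 → 24 → 48 → 96 → 192 → 384

Answer: 384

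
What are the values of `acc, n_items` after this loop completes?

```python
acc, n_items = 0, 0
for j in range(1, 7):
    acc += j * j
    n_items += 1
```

Sum of squares and count
`acc, n_items` takes the values: (0, 0) → (1, 0) → (1, 1) → (5, 1) → (5, 2) → (14, 2) → (14, 3) → (30, 3) → (30, 4) → (55, 4) → (55, 5) → (91, 5) → (91, 6)

Answer: 91, 6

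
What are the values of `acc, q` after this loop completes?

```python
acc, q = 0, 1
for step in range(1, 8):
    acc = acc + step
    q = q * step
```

Sum and factorial of 1 to 7
`acc, q` takes the values: (0, 1) → (1, 1) → (3, 1) → (3, 2) → (6, 2) → (6, 6) → (10, 6) → (10, 24) → (15, 24) → (15, 120) → (21, 120) → (21, 720) → (28, 720) → (28, 5040)

Answer: 28, 5040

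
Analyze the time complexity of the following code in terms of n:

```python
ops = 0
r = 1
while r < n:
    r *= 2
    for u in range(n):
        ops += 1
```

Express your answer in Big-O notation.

Each loop level contributes: log n × n. Multiplying the contributions gives O(n log n).

Answer: O(n log n)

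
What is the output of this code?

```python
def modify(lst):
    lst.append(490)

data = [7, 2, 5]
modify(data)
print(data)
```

Key concept: function modifies passed list.
Step by step:
`data = [7, 2, 5]` → data = [7, 2, 5]
`modify(data)` → data = [7, 2, 5, 490]
`print(data)` → prints [7, 2, 5, 490]

Answer: [7, 2, 5, 490]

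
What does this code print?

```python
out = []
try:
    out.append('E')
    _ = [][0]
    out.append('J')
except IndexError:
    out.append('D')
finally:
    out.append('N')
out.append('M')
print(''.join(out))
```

Execution trace: 'E' (try body) → 'D' (except IndexError) → 'N' (finally) → 'M' (after the try/except). Output: EDNM

Answer: EDNM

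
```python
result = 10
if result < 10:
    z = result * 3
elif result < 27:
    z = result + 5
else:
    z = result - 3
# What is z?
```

Trace:
`result = 10` → result = 10
`if result < 10: ...` → result < 10 is False, result < 27 is True → z = 15
So z = 15

Answer: 15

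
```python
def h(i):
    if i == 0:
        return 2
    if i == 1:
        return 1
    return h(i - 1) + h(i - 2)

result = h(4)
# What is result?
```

Build up from base cases: h(0)=2, h(1)=1, h(2)=3, h(3)=4, h(4)=7

Answer: 7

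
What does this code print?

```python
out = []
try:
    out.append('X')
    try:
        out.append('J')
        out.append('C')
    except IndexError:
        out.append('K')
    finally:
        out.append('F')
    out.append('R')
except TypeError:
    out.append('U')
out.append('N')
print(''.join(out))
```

Execution trace: 'X' (try body) → 'J' (inner try body) → 'C' (inner try body, no exception) → 'F' (inner finally) → 'R' (try body, no exception) → 'N' (after the try/except). Output: XJCFRN

Answer: XJCFRN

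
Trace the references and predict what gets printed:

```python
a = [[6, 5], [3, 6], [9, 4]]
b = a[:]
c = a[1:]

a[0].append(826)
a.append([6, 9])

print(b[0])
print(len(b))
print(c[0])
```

Key concept: slice with nested mutation.
Step by step:
`a = [[6, 5], [3, 6], [9, 4]]` → a = [[6, 5], [3, 6], [9, 4]]
`b = a[:]` → b = [[6, 5], [3, 6], [9, 4]]
`c = a[1:]` → c = [[3, 6], [9, 4]]
`a[0].append(826)` → a = [[6, 5, 826], [3, 6], [9, 4]]; b = [[6, 5, 826], [3, 6], [9, 4]]
`a.append([6, 9])` → a = [[6, 5, 826], [3, 6], [9, 4], [6, 9]]
`print(b[0])` → prints [6, 5, 826]
`print(len(b))` → prints 3
`print(c[0])` → prints [3, 6]

Answer:
[6, 5, 826]
3
[3, 6]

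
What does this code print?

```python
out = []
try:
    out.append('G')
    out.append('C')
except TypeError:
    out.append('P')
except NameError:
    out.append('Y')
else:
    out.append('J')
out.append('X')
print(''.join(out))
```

Execution trace: 'G' (try body) → 'C' (try body, no exception) → 'J' (else) → 'X' (after the try/except). Output: GCJX

Answer: GCJX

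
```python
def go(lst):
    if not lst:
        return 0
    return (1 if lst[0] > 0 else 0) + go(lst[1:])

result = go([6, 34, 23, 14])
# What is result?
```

Count of positive elements in [6, 34, 23, 14] = 4

Answer: 4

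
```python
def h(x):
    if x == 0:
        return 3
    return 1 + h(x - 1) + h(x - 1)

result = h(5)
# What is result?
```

h(x) = 1 + 2·h(x-1), h(0)=3. Closed form: (3+1)·2^5 - 1 = 127.

Answer: 127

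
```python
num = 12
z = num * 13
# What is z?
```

Trace:
`num = 12` → num = 12
`z = num * 13` → z = 156
So z = 156

Answer: 156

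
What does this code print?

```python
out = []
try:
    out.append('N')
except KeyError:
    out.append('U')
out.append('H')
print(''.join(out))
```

Execution trace: 'N' (try body, no exception) → 'H' (after the try/except). Output: NH

Answer: NH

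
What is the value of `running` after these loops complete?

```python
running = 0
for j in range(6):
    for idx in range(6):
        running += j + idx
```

Sum of all j+idx for j,idx in 6x6
`running` takes the values: 0 → 1 → 3 → 6 → 10 → 15 → 16 → 18 → 21 → 25 → 30 → 36 → 38 → 41 → 45 → 50 → 56 → 63 → 66 → 70 → 75 → 81 → 88 → 96 → 100 → 105 → 111 → 118 → 126 → 135 → 140 → 146 → 153 → 161 → 170 → 180

Answer: 180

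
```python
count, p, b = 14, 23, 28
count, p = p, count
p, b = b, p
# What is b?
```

Trace:
`count, p, b = 14, 23, 28` → count = 14; p = 23; b = 28
`count, p = p, count` → count = 23; p = 14
`p, b = b, p` → p = 28; b = 14
So b = 14

Answer: 14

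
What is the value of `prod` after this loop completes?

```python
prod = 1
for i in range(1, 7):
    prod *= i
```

6! = 720
`prod` takes the values: 1 → 2 → 6 → 24 → 120 → 720

Answer: 720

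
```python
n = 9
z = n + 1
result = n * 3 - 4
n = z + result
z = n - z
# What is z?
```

Trace:
`n = 9` → n = 9
`z = n + 1` → z = 10
`result = n * 3 - 4` → result = 23
`n = z + result` → n = 33
`z = n - z` → z = 23
So z = 23

Answer: 23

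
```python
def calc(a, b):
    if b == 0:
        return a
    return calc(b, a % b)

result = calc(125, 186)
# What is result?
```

calc(125, 186) -> calc(186, 125) -> calc(125, 61) -> calc(61, 3) -> calc(3, 1) -> calc(1, 0) -> 1

Answer: 1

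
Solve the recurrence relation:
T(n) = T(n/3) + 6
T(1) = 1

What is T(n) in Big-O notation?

Each step divides n by 3 and adds 6. After log_3(n) steps we reach T(1)=1. So T(n) = 6·log_3(n) + 1 = O(log n).

Answer: O(log n)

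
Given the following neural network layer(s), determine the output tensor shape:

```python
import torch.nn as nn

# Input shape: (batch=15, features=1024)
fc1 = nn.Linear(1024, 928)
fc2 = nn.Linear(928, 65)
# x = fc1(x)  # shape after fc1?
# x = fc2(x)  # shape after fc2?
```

Input: (15, 1024) -> after fc1: (15, 928) -> Output: (15, 65)

Answer: (15, 65)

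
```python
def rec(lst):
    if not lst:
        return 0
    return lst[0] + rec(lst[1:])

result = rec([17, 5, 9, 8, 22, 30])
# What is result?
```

17 + 5 + 9 + 8 + 22 + 30 + 0 = 91

Answer: 91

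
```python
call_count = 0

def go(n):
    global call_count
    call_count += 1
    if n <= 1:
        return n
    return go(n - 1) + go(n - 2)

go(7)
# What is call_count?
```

Calls(n) = 1 + Calls(n-1) + Calls(n-2); Calls(0)=Calls(1)=1. For n=7 this gives 41.

Answer: 41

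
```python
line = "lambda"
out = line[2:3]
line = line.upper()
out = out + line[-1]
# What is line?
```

Trace:
`line = "lambda"` → line = 'lambda'
`out = line[2:3]` → out = 'm'
`line = line.upper()` → line = 'LAMBDA'
`out = out + line[-1]` → out = 'mA'
So line = 'LAMBDA'

Answer: 'LAMBDA'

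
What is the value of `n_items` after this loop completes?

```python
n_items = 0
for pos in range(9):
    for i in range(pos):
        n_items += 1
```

Triangle number: 0+1+2+...+8
`n_items` takes the values: 0 → 1 → 2 → 3 → 4 → 5 → 6 → 7 → 8 → 9 → 10 → 11 → 12 → 13 → 14 → 15 → 16 → 17 → 18 → 19 → 20 → 21 → 22 → 23 → 24 → 25 → 26 → 27 → 28 → 29 → 30 → 31 → 32 → 33 → 34 → 35 → 36

Answer: 36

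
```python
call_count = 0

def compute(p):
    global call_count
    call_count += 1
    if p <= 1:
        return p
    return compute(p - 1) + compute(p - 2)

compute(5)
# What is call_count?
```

Calls(p) = 1 + Calls(p-1) + Calls(p-2); Calls(0)=Calls(1)=1. For p=5 this gives 15.

Answer: 15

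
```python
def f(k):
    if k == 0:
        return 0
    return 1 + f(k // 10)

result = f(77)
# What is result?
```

Count of digits of 77: 2

Answer: 2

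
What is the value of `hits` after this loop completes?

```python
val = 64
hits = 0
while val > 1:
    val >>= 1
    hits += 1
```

Count right shifts until 1
`hits` takes the values: 0 → 1 → 2 → 3 → 4 → 5 → 6

Answer: 6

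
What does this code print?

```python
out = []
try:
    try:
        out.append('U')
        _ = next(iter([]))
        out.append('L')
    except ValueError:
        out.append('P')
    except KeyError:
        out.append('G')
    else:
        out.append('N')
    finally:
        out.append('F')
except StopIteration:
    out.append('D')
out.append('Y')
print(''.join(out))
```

Execution trace: 'U' (try body) → 'F' (finally) → 'D' (outer except StopIteration) → 'Y' (after the try/except). Output: UFDY

Answer: UFDY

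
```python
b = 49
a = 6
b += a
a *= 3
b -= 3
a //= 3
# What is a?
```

Trace:
`b = 49` → b = 49
`a = 6` → a = 6
`b += a` → b = 55
`a *= 3` → a = 18
`b -= 3` → b = 52
`a //= 3` → a = 6
So a = 6

Answer: 6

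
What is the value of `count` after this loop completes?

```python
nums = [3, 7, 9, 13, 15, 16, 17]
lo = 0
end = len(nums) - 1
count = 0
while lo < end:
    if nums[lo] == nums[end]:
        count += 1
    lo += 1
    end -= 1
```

Count matching pairs from ends
`count` takes the values: 0

Answer: 0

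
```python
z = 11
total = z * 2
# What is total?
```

Trace:
`z = 11` → z = 11
`total = z * 2` → total = 22
So total = 22

Answer: 22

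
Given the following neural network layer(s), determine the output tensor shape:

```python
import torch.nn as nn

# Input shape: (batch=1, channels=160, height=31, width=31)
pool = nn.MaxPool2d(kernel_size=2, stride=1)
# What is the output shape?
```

Input: (1, 160, 31, 31) -> Output: (1, 160, 30, 30)

Answer: (1, 160, 30, 30)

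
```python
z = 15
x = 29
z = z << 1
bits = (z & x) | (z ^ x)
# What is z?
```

Trace:
`z = 15` → z = 15
`x = 29` → x = 29
`z = z << 1` → z = 30
`bits = (z & x) | (z ^ x)` → bits = 31
So z = 30

Answer: 30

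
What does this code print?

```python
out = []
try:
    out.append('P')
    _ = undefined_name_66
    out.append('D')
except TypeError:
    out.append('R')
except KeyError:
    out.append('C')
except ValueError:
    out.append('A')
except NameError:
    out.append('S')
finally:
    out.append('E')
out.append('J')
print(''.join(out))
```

Execution trace: 'P' (try body) → 'S' (except NameError) → 'E' (finally) → 'J' (after the try/except). Output: PSEJ

Answer: PSEJ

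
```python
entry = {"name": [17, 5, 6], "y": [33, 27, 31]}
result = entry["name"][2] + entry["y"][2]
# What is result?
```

Trace:
`entry = {"name": [17, 5, 6], "y": [33, 27, 31]}` → entry = {'name': [17, 5, 6], 'y': [33, 27, 31]}
`result = entry["name"][2] + entry["y"][2]` → result = 37
So result = 37

Answer: 37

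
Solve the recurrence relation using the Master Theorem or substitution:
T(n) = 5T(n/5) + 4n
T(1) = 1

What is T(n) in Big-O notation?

By Master Theorem: a=5, b=5, f(n)=4n. Since log_5(5) = 1 and f(n) = Θ(n^1), Case 2 applies. T(n) = O(n log n).

Answer: O(n log n)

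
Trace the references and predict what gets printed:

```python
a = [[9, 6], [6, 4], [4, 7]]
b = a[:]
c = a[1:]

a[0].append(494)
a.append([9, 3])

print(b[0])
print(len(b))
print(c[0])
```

Key concept: slice with nested mutation.
Step by step:
`a = [[9, 6], [6, 4], [4, 7]]` → a = [[9, 6], [6, 4], [4, 7]]
`b = a[:]` → b = [[9, 6], [6, 4], [4, 7]]
`c = a[1:]` → c = [[6, 4], [4, 7]]
`a[0].append(494)` → a = [[9, 6, 494], [6, 4], [4, 7]]; b = [[9, 6, 494], [6, 4], [4, 7]]
`a.append([9, 3])` → a = [[9, 6, 494], [6, 4], [4, 7], [9, 3]]
`print(b[0])` → prints [9, 6, 494]
`print(len(b))` → prints 3
`print(c[0])` → prints [6, 4]

Answer:
[9, 6, 494]
3
[6, 4]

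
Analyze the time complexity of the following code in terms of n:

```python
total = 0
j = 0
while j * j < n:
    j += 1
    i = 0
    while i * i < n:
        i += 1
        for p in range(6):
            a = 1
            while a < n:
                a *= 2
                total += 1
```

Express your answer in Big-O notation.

Each loop level contributes: √n × √n × 1 × log n. Multiplying the contributions gives O(n log n).

Answer: O(n log n)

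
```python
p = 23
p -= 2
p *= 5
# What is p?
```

Trace:
`p = 23` → p = 23
`p -= 2` → p = 21
`p *= 5` → p = 105
So p = 105

Answer: 105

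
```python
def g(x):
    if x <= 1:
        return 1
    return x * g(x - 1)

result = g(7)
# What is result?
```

g(7) = 7 * 6 * 5 * 4 * 3 * 2 * 1 = 5040

Answer: 5040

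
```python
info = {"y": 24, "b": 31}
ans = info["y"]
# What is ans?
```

Trace:
`info = {"y": 24, "b": 31}` → info = {'y': 24, 'b': 31}
`ans = info["y"]` → ans = 24
So ans = 24

Answer: 24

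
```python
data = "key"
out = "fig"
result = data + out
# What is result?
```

Trace:
`data = "key"` → data = 'key'
`out = "fig"` → out = 'fig'
`result = data + out` → result = 'keyfig'
So result = 'keyfig'

Answer: 'keyfig'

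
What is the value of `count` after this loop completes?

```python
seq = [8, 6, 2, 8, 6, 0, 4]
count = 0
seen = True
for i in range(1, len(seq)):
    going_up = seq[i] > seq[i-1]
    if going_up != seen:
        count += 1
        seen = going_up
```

Count direction changes in [8, 6, 2, 8, 6, 0, 4]
`count` takes the values: 0 → 1 → 2 → 3 → 4

Answer: 4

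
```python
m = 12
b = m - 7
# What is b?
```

Trace:
`m = 12` → m = 12
`b = m - 7` → b = 5
So b = 5

Answer: 5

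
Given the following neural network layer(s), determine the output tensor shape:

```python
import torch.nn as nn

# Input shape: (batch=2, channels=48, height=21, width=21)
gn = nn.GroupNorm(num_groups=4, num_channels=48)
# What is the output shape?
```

Input: (2, 48, 21, 21) -> Output: (2, 48, 21, 21)

Answer: (2, 48, 21, 21)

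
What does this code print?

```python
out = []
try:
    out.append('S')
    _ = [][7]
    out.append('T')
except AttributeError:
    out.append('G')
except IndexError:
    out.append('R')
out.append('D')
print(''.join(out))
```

Execution trace: 'S' (try body) → 'R' (except IndexError) → 'D' (after the try/except). Output: SRD

Answer: SRD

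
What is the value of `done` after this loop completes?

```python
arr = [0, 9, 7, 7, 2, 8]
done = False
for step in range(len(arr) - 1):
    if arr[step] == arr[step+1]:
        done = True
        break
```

Check consecutive duplicates in [0, 9, 7, 7, 2, 8]
`done` takes the values: False → True

Answer: True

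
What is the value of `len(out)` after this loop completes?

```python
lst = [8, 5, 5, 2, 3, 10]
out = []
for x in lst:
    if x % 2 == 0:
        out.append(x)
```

Count even numbers in [8, 5, 5, 2, 3, 10]
`out` takes the values: [] → [8] → [8, 2] → [8, 2, 10]
So `len(out)` = 3

Answer: 3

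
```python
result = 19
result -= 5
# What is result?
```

Trace:
`result = 19` → result = 19
`result -= 5` → result = 14
So result = 14

Answer: 14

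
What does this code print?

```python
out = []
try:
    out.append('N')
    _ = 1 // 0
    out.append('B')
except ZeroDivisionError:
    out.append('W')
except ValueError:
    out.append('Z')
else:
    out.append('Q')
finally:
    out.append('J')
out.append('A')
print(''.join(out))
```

Execution trace: 'N' (try body) → 'W' (except ZeroDivisionError) → 'J' (finally) → 'A' (after the try/except). Output: NWJA

Answer: NWJA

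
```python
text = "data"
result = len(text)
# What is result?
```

Trace:
`text = "data"` → text = 'data'
`result = len(text)` → result = 4
So result = 4

Answer: 4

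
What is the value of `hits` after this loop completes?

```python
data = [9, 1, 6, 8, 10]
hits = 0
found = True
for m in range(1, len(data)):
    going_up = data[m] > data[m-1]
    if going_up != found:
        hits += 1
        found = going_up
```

Count direction changes in [9, 1, 6, 8, 10]
`hits` takes the values: 0 → 1 → 2

Answer: 2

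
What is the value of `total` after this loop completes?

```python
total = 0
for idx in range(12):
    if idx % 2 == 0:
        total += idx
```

Sum of even numbers 0 to 11
`total` takes the values: 0 → 2 → 6 → 12 → 20 → 30

Answer: 30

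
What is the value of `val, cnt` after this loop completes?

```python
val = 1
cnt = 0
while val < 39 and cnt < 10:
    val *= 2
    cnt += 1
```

Double until >= 39 or 10 iterations
`val, cnt` takes the values: (1, 0) → (2, 0) → (2, 1) → (4, 1) → (4, 2) → (8, 2) → (8, 3) → (16, 3) → (16, 4) → (32, 4) → (32, 5) → (64, 5) → (64, 6)

Answer: 64, 6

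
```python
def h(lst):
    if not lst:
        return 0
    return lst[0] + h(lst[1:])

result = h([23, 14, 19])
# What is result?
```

23 + 14 + 19 + 0 = 56

Answer: 56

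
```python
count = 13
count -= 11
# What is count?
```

Trace:
`count = 13` → count = 13
`count -= 11` → count = 2
So count = 2

Answer: 2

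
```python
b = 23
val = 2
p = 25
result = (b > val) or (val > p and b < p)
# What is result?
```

Trace:
`b = 23` → b = 23
`val = 2` → val = 2
`p = 25` → p = 25
`result = (b > val) or (val > p and b < p)` → result = True
So result = True

Answer: True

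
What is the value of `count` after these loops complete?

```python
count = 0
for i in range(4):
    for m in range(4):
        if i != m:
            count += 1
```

4² - 4 (exclude diagonal)
`count` takes the values: 0 → 1 → 2 → 3 → 4 → 5 → 6 → 7 → 8 → 9 → 10 → 11 → 12

Answer: 12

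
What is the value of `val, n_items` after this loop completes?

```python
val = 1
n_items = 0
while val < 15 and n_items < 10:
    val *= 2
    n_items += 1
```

Double until >= 15 or 10 iterations
`val, n_items` takes the values: (1, 0) → (2, 0) → (2, 1) → (4, 1) → (4, 2) → (8, 2) → (8, 3) → (16, 3) → (16, 4)

Answer: 16, 4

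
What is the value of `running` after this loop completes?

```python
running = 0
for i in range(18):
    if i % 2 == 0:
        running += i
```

Sum of even numbers 0 to 17
`running` takes the values: 0 → 2 → 6 → 12 → 20 → 30 → 42 → 56 → 72

Answer: 72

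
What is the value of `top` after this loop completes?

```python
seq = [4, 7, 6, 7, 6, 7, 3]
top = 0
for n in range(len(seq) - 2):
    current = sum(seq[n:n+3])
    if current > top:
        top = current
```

Max sum of 3-element window in [4, 7, 6, 7, 6, 7, 3]
`top` takes the values: 0 → 17 → 20

Answer: 20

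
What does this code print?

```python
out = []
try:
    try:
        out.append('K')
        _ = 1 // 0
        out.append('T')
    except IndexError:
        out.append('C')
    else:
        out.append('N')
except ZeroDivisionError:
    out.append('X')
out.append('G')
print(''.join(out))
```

Execution trace: 'K' (try body) → 'X' (outer except ZeroDivisionError) → 'G' (after the try/except). Output: KXG

Answer: KXG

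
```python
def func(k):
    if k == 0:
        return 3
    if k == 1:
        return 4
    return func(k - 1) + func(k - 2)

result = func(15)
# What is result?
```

Build up from base cases: func(0)=3, func(1)=4, func(2)=7, func(3)=11, func(4)=18, func(5)=29, func(6)=47, ..., func(15)=3571

Answer: 3571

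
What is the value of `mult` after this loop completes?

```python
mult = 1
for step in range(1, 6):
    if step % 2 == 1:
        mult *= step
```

Product of odd numbers 1 to 5
`mult` takes the values: 1 → 3 → 15

Answer: 15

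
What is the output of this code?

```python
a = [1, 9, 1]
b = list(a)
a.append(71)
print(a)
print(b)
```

Key concept: list() constructor creates copy.
Step by step:
`a = [1, 9, 1]` → a = [1, 9, 1]
`b = list(a)` → b = [1, 9, 1]
`a.append(71)` → a = [1, 9, 1, 71]
`print(a)` → prints [1, 9, 1, 71]
`print(b)` → prints [1, 9, 1]

Answer:
[1, 9, 1, 71]
[1, 9, 1]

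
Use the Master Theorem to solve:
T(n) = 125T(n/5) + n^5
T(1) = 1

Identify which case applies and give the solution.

a=125, b=5, f(n)=n^5. log_5(125) = 3. Since c=5 > 3 and the regularity condition holds (125(n/5)^5 = (125/5^5)n^5 with 125/5^5 < 1), Case 3 applies: T(n) = Θ(f(n)) = O(n^5).

Answer: O(n^5) - Case 3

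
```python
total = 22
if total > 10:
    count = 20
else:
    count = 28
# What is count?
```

Trace:
`total = 22` → total = 22
`if total > 10: ...` → total > 10 is True → count = 20
So count = 20

Answer: 20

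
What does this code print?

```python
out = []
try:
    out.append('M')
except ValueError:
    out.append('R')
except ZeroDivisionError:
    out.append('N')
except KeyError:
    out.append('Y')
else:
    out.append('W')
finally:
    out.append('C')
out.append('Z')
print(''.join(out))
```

Execution trace: 'M' (try body, no exception) → 'W' (else) → 'C' (finally) → 'Z' (after the try/except). Output: MWCZ

Answer: MWCZ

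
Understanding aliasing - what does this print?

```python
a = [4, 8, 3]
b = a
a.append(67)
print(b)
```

Key concept: basic list aliasing.
Step by step:
`a = [4, 8, 3]` → a = [4, 8, 3]
`b = a` → b = [4, 8, 3] (same object as a)
`a.append(67)` → a = [4, 8, 3, 67] (same object as b); b = [4, 8, 3, 67] (same object as a)
`print(b)` → prints [4, 8, 3, 67]

Answer: [4, 8, 3, 67]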